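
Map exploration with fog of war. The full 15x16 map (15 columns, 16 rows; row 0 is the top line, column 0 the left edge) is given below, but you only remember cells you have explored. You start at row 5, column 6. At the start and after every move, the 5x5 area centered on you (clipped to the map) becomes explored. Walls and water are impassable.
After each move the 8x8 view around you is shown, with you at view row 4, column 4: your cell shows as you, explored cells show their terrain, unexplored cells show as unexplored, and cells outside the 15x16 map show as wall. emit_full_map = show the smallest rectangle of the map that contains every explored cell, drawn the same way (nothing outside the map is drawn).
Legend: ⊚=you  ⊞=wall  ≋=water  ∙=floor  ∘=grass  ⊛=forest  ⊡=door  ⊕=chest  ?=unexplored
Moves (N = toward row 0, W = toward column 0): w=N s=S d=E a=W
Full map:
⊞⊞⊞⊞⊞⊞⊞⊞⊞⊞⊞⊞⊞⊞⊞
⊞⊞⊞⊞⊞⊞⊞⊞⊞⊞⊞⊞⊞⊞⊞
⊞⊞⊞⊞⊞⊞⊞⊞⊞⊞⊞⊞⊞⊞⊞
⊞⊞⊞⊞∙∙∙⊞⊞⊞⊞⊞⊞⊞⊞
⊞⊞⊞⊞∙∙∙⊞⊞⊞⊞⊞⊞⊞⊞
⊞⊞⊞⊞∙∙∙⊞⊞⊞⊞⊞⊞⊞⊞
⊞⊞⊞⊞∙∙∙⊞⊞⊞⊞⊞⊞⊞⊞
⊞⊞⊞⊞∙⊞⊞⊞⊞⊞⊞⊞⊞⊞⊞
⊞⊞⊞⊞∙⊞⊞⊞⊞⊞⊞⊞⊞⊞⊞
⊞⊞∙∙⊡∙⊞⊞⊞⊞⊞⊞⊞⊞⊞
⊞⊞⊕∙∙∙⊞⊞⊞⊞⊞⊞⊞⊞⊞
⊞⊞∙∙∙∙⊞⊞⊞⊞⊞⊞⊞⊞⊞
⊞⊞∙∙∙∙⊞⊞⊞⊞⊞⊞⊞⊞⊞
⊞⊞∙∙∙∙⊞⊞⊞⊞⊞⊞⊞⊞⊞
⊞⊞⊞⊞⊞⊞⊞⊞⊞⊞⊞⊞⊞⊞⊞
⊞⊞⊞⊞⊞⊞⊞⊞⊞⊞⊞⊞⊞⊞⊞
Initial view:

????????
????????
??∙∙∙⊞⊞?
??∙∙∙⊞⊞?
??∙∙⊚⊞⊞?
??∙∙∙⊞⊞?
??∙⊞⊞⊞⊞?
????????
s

????????
??∙∙∙⊞⊞?
??∙∙∙⊞⊞?
??∙∙∙⊞⊞?
??∙∙⊚⊞⊞?
??∙⊞⊞⊞⊞?
??∙⊞⊞⊞⊞?
????????

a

????????
???∙∙∙⊞⊞
??⊞∙∙∙⊞⊞
??⊞∙∙∙⊞⊞
??⊞∙⊚∙⊞⊞
??⊞∙⊞⊞⊞⊞
??⊞∙⊞⊞⊞⊞
????????

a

????????
????∙∙∙⊞
??⊞⊞∙∙∙⊞
??⊞⊞∙∙∙⊞
??⊞⊞⊚∙∙⊞
??⊞⊞∙⊞⊞⊞
??⊞⊞∙⊞⊞⊞
????????

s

????∙∙∙⊞
??⊞⊞∙∙∙⊞
??⊞⊞∙∙∙⊞
??⊞⊞∙∙∙⊞
??⊞⊞⊚⊞⊞⊞
??⊞⊞∙⊞⊞⊞
??∙∙⊡∙⊞?
????????

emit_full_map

??∙∙∙⊞⊞
⊞⊞∙∙∙⊞⊞
⊞⊞∙∙∙⊞⊞
⊞⊞∙∙∙⊞⊞
⊞⊞⊚⊞⊞⊞⊞
⊞⊞∙⊞⊞⊞⊞
∙∙⊡∙⊞??

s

??⊞⊞∙∙∙⊞
??⊞⊞∙∙∙⊞
??⊞⊞∙∙∙⊞
??⊞⊞∙⊞⊞⊞
??⊞⊞⊚⊞⊞⊞
??∙∙⊡∙⊞?
??⊕∙∙∙⊞?
????????

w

????∙∙∙⊞
??⊞⊞∙∙∙⊞
??⊞⊞∙∙∙⊞
??⊞⊞∙∙∙⊞
??⊞⊞⊚⊞⊞⊞
??⊞⊞∙⊞⊞⊞
??∙∙⊡∙⊞?
??⊕∙∙∙⊞?

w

????????
????∙∙∙⊞
??⊞⊞∙∙∙⊞
??⊞⊞∙∙∙⊞
??⊞⊞⊚∙∙⊞
??⊞⊞∙⊞⊞⊞
??⊞⊞∙⊞⊞⊞
??∙∙⊡∙⊞?

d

????????
???∙∙∙⊞⊞
?⊞⊞∙∙∙⊞⊞
?⊞⊞∙∙∙⊞⊞
?⊞⊞∙⊚∙⊞⊞
?⊞⊞∙⊞⊞⊞⊞
?⊞⊞∙⊞⊞⊞⊞
?∙∙⊡∙⊞??

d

????????
??∙∙∙⊞⊞?
⊞⊞∙∙∙⊞⊞?
⊞⊞∙∙∙⊞⊞?
⊞⊞∙∙⊚⊞⊞?
⊞⊞∙⊞⊞⊞⊞?
⊞⊞∙⊞⊞⊞⊞?
∙∙⊡∙⊞???

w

????????
????????
??∙∙∙⊞⊞?
⊞⊞∙∙∙⊞⊞?
⊞⊞∙∙⊚⊞⊞?
⊞⊞∙∙∙⊞⊞?
⊞⊞∙⊞⊞⊞⊞?
⊞⊞∙⊞⊞⊞⊞?

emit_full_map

??∙∙∙⊞⊞
⊞⊞∙∙∙⊞⊞
⊞⊞∙∙⊚⊞⊞
⊞⊞∙∙∙⊞⊞
⊞⊞∙⊞⊞⊞⊞
⊞⊞∙⊞⊞⊞⊞
∙∙⊡∙⊞??
⊕∙∙∙⊞??

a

????????
????????
??⊞∙∙∙⊞⊞
?⊞⊞∙∙∙⊞⊞
?⊞⊞∙⊚∙⊞⊞
?⊞⊞∙∙∙⊞⊞
?⊞⊞∙⊞⊞⊞⊞
?⊞⊞∙⊞⊞⊞⊞

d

????????
????????
?⊞∙∙∙⊞⊞?
⊞⊞∙∙∙⊞⊞?
⊞⊞∙∙⊚⊞⊞?
⊞⊞∙∙∙⊞⊞?
⊞⊞∙⊞⊞⊞⊞?
⊞⊞∙⊞⊞⊞⊞?

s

????????
?⊞∙∙∙⊞⊞?
⊞⊞∙∙∙⊞⊞?
⊞⊞∙∙∙⊞⊞?
⊞⊞∙∙⊚⊞⊞?
⊞⊞∙⊞⊞⊞⊞?
⊞⊞∙⊞⊞⊞⊞?
∙∙⊡∙⊞???

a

????????
??⊞∙∙∙⊞⊞
?⊞⊞∙∙∙⊞⊞
?⊞⊞∙∙∙⊞⊞
?⊞⊞∙⊚∙⊞⊞
?⊞⊞∙⊞⊞⊞⊞
?⊞⊞∙⊞⊞⊞⊞
?∙∙⊡∙⊞??

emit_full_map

?⊞∙∙∙⊞⊞
⊞⊞∙∙∙⊞⊞
⊞⊞∙∙∙⊞⊞
⊞⊞∙⊚∙⊞⊞
⊞⊞∙⊞⊞⊞⊞
⊞⊞∙⊞⊞⊞⊞
∙∙⊡∙⊞??
⊕∙∙∙⊞??


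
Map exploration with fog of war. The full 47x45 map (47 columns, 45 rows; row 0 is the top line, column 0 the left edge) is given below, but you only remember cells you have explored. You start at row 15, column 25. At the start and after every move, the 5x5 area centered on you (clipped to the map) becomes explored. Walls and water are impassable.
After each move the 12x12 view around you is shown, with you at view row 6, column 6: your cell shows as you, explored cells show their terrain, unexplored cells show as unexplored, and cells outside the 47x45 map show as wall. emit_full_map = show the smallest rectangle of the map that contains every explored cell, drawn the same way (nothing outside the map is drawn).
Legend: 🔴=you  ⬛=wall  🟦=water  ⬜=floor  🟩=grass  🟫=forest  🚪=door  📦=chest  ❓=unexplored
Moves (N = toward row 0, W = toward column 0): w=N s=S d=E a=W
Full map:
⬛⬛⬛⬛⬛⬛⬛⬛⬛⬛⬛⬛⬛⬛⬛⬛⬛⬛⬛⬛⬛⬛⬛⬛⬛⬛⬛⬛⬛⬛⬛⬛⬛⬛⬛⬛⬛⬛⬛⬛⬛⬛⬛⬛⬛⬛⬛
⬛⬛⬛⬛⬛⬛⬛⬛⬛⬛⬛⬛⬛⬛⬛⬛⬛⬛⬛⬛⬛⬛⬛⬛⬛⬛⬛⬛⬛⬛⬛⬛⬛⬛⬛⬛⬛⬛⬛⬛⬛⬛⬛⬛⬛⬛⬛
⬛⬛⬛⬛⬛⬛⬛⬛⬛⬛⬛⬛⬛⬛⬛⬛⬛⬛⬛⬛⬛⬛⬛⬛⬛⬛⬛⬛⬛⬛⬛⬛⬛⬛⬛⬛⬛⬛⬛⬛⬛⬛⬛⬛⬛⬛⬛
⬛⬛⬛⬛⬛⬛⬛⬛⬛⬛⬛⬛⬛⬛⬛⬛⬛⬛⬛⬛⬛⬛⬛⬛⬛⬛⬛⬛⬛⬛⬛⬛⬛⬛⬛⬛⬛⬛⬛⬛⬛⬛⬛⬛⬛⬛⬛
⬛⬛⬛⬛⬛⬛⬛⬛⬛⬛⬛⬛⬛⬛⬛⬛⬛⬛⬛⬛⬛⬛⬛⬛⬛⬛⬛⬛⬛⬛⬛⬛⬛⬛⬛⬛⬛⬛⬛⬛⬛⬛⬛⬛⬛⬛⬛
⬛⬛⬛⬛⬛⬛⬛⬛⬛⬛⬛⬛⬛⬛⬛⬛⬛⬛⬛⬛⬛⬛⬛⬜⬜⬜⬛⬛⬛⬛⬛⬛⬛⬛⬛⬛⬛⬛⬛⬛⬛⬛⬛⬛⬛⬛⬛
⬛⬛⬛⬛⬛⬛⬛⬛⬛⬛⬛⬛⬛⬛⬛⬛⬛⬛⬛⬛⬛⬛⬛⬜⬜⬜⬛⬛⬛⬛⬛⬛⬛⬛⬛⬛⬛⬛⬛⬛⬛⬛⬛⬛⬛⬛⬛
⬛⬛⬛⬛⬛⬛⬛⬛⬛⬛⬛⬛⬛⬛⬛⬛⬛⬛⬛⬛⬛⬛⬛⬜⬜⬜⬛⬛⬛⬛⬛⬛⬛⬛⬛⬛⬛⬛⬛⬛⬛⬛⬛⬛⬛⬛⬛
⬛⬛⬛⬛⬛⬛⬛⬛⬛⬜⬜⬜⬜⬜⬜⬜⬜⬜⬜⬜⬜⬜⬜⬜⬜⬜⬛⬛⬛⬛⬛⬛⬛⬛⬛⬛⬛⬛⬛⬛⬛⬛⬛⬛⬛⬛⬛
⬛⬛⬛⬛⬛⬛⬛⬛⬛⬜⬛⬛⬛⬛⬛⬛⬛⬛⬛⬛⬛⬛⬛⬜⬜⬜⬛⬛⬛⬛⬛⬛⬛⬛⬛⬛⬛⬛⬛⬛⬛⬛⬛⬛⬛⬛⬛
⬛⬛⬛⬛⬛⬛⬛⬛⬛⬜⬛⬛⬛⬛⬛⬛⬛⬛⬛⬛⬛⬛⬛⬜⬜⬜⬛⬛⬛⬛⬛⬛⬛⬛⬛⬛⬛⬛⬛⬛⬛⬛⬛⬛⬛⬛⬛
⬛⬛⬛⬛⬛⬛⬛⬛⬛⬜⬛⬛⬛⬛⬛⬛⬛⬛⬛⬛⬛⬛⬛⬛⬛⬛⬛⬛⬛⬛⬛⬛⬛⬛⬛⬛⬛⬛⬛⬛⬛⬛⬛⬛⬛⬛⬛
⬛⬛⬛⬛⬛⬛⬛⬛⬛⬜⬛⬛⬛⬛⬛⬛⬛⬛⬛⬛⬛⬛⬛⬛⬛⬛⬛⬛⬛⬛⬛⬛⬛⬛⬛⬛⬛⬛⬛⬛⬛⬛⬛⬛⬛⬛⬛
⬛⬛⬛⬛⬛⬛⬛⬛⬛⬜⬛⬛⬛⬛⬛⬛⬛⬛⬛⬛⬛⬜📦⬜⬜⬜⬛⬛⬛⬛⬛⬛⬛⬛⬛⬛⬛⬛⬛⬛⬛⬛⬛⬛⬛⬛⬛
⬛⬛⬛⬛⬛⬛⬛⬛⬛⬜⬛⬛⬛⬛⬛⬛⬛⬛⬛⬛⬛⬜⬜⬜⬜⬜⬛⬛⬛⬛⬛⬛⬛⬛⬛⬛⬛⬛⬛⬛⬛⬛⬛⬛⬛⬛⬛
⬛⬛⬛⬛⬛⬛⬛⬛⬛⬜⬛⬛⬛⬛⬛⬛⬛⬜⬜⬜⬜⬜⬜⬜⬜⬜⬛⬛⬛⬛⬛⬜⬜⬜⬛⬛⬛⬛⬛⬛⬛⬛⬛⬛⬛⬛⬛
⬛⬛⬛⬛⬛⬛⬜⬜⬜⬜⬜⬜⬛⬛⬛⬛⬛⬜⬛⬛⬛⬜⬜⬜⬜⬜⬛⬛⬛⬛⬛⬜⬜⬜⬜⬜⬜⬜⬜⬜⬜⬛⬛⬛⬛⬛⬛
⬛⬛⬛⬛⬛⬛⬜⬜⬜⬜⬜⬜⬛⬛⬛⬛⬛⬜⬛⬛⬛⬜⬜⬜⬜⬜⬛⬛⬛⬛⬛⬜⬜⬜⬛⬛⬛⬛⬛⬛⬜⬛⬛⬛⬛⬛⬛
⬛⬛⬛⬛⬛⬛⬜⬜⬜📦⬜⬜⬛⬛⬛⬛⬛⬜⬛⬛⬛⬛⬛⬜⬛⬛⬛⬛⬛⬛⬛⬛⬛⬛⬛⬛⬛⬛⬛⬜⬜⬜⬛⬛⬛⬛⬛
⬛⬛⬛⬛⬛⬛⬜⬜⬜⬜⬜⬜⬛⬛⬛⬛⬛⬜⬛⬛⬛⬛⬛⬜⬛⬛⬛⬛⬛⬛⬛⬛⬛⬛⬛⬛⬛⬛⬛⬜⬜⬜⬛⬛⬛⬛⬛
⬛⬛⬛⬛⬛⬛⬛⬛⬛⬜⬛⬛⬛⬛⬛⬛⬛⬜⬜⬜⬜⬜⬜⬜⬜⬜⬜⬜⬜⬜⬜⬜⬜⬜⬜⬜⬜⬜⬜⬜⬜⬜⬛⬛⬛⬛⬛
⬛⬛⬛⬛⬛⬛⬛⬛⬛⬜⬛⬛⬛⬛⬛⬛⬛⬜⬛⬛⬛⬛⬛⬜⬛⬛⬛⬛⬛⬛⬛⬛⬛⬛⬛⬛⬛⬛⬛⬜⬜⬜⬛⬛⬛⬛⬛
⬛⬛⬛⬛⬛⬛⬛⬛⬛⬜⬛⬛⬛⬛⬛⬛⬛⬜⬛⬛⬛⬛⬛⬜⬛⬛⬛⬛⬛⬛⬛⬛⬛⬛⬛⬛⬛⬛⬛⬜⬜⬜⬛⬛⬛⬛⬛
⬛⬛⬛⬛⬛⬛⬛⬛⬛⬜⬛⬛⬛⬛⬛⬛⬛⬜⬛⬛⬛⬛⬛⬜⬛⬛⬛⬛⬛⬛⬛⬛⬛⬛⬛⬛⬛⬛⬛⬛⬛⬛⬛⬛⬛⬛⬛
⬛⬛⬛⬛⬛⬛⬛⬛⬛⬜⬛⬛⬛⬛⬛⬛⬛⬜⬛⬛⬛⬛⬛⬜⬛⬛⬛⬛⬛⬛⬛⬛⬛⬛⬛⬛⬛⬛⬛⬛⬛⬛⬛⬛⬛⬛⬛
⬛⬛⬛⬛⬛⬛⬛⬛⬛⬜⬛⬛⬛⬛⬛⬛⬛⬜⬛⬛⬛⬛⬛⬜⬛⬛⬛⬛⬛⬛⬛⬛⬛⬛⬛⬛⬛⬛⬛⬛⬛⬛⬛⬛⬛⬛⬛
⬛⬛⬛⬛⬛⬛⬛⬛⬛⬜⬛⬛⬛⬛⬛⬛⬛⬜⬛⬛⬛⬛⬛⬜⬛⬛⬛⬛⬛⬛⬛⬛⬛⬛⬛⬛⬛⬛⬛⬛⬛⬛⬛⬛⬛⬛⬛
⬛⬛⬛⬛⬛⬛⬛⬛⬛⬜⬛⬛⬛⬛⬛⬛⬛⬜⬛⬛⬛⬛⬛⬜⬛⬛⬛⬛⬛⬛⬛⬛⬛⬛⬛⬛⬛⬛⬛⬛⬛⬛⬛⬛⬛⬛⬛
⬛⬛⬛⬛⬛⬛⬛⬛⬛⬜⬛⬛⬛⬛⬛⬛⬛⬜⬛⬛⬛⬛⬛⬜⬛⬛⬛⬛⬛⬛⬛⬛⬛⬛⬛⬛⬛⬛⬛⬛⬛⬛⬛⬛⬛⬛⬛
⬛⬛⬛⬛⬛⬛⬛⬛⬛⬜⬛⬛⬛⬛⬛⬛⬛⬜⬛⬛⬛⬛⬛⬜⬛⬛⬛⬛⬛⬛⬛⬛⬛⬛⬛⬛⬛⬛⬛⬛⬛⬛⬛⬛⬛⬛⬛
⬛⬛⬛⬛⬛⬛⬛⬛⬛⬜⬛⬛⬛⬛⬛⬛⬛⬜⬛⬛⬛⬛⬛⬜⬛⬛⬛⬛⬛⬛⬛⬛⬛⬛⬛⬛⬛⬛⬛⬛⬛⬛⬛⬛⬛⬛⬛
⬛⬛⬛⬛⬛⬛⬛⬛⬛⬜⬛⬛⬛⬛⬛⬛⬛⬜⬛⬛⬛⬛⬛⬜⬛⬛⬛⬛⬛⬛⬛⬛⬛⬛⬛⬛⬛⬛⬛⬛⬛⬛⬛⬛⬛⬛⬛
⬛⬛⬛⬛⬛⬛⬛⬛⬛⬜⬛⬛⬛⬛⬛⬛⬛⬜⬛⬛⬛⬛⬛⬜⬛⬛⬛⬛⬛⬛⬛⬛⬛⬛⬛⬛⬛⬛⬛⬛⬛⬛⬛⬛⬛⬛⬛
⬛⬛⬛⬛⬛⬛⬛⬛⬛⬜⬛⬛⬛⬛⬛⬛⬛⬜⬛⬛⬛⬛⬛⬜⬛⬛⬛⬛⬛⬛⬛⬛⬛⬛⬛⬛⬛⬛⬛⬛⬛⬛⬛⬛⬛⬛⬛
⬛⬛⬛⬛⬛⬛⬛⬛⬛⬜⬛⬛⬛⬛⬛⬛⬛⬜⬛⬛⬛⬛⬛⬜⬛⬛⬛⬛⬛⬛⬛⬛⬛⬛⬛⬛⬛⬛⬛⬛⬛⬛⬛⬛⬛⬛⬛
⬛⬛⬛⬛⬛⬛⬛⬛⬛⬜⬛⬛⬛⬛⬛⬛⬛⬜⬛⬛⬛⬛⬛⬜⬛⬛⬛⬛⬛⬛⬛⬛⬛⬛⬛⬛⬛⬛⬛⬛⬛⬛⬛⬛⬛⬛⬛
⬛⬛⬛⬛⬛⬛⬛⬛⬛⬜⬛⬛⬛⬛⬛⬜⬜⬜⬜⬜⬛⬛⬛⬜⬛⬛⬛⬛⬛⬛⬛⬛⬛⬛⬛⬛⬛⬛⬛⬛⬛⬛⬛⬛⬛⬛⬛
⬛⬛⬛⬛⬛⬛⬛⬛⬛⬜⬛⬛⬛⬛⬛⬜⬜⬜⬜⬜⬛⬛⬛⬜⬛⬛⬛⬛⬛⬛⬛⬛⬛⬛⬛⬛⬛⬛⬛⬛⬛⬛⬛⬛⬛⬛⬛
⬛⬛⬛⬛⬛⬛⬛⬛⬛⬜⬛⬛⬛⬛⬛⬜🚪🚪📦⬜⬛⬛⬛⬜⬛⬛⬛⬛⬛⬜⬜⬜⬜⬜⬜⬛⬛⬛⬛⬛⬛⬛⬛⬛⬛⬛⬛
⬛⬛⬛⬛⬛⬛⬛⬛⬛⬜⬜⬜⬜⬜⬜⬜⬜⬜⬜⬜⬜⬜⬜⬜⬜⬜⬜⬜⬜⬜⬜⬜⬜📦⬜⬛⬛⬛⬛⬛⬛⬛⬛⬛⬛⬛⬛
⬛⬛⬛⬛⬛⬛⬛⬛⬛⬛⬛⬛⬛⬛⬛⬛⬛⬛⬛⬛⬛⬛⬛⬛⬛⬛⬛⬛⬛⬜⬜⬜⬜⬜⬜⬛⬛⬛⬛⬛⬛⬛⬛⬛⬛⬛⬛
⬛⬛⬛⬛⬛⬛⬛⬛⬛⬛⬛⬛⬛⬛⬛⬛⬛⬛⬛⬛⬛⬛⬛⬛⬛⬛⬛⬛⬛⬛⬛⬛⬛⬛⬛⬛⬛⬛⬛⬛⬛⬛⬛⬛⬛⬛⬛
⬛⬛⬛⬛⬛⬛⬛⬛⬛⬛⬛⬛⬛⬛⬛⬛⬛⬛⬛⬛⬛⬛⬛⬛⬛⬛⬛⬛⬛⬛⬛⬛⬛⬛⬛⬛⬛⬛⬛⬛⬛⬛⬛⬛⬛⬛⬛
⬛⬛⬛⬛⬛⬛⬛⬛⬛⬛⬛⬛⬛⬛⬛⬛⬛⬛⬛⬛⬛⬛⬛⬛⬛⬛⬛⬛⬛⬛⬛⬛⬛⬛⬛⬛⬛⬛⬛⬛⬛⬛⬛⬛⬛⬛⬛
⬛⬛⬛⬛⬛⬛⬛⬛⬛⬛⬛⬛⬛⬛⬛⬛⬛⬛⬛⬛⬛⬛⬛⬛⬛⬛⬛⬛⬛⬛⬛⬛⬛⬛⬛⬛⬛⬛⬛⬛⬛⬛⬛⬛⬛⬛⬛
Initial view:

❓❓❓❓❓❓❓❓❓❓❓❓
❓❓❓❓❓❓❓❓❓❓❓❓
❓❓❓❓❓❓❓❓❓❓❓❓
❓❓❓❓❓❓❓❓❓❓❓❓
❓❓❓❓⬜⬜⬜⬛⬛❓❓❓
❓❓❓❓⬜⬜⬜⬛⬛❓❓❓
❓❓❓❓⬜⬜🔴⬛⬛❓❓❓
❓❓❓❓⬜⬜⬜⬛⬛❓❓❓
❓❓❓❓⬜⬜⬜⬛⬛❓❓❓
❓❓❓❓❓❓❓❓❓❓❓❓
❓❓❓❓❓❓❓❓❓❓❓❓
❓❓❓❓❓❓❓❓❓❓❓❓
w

❓❓❓❓❓❓❓❓❓❓❓❓
❓❓❓❓❓❓❓❓❓❓❓❓
❓❓❓❓❓❓❓❓❓❓❓❓
❓❓❓❓❓❓❓❓❓❓❓❓
❓❓❓❓⬛⬛⬛⬛⬛❓❓❓
❓❓❓❓⬜⬜⬜⬛⬛❓❓❓
❓❓❓❓⬜⬜🔴⬛⬛❓❓❓
❓❓❓❓⬜⬜⬜⬛⬛❓❓❓
❓❓❓❓⬜⬜⬜⬛⬛❓❓❓
❓❓❓❓⬜⬜⬜⬛⬛❓❓❓
❓❓❓❓❓❓❓❓❓❓❓❓
❓❓❓❓❓❓❓❓❓❓❓❓

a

❓❓❓❓❓❓❓❓❓❓❓❓
❓❓❓❓❓❓❓❓❓❓❓❓
❓❓❓❓❓❓❓❓❓❓❓❓
❓❓❓❓❓❓❓❓❓❓❓❓
❓❓❓❓⬛⬛⬛⬛⬛⬛❓❓
❓❓❓❓📦⬜⬜⬜⬛⬛❓❓
❓❓❓❓⬜⬜🔴⬜⬛⬛❓❓
❓❓❓❓⬜⬜⬜⬜⬛⬛❓❓
❓❓❓❓⬜⬜⬜⬜⬛⬛❓❓
❓❓❓❓❓⬜⬜⬜⬛⬛❓❓
❓❓❓❓❓❓❓❓❓❓❓❓
❓❓❓❓❓❓❓❓❓❓❓❓

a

❓❓❓❓❓❓❓❓❓❓❓❓
❓❓❓❓❓❓❓❓❓❓❓❓
❓❓❓❓❓❓❓❓❓❓❓❓
❓❓❓❓❓❓❓❓❓❓❓❓
❓❓❓❓⬛⬛⬛⬛⬛⬛⬛❓
❓❓❓❓⬜📦⬜⬜⬜⬛⬛❓
❓❓❓❓⬜⬜🔴⬜⬜⬛⬛❓
❓❓❓❓⬜⬜⬜⬜⬜⬛⬛❓
❓❓❓❓⬜⬜⬜⬜⬜⬛⬛❓
❓❓❓❓❓❓⬜⬜⬜⬛⬛❓
❓❓❓❓❓❓❓❓❓❓❓❓
❓❓❓❓❓❓❓❓❓❓❓❓

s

❓❓❓❓❓❓❓❓❓❓❓❓
❓❓❓❓❓❓❓❓❓❓❓❓
❓❓❓❓❓❓❓❓❓❓❓❓
❓❓❓❓⬛⬛⬛⬛⬛⬛⬛❓
❓❓❓❓⬜📦⬜⬜⬜⬛⬛❓
❓❓❓❓⬜⬜⬜⬜⬜⬛⬛❓
❓❓❓❓⬜⬜🔴⬜⬜⬛⬛❓
❓❓❓❓⬜⬜⬜⬜⬜⬛⬛❓
❓❓❓❓⬜⬜⬜⬜⬜⬛⬛❓
❓❓❓❓❓❓❓❓❓❓❓❓
❓❓❓❓❓❓❓❓❓❓❓❓
❓❓❓❓❓❓❓❓❓❓❓❓

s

❓❓❓❓❓❓❓❓❓❓❓❓
❓❓❓❓❓❓❓❓❓❓❓❓
❓❓❓❓⬛⬛⬛⬛⬛⬛⬛❓
❓❓❓❓⬜📦⬜⬜⬜⬛⬛❓
❓❓❓❓⬜⬜⬜⬜⬜⬛⬛❓
❓❓❓❓⬜⬜⬜⬜⬜⬛⬛❓
❓❓❓❓⬜⬜🔴⬜⬜⬛⬛❓
❓❓❓❓⬜⬜⬜⬜⬜⬛⬛❓
❓❓❓❓⬛⬛⬜⬛⬛❓❓❓
❓❓❓❓❓❓❓❓❓❓❓❓
❓❓❓❓❓❓❓❓❓❓❓❓
❓❓❓❓❓❓❓❓❓❓❓❓

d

❓❓❓❓❓❓❓❓❓❓❓❓
❓❓❓❓❓❓❓❓❓❓❓❓
❓❓❓⬛⬛⬛⬛⬛⬛⬛❓❓
❓❓❓⬜📦⬜⬜⬜⬛⬛❓❓
❓❓❓⬜⬜⬜⬜⬜⬛⬛❓❓
❓❓❓⬜⬜⬜⬜⬜⬛⬛❓❓
❓❓❓⬜⬜⬜🔴⬜⬛⬛❓❓
❓❓❓⬜⬜⬜⬜⬜⬛⬛❓❓
❓❓❓⬛⬛⬜⬛⬛⬛❓❓❓
❓❓❓❓❓❓❓❓❓❓❓❓
❓❓❓❓❓❓❓❓❓❓❓❓
❓❓❓❓❓❓❓❓❓❓❓❓

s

❓❓❓❓❓❓❓❓❓❓❓❓
❓❓❓⬛⬛⬛⬛⬛⬛⬛❓❓
❓❓❓⬜📦⬜⬜⬜⬛⬛❓❓
❓❓❓⬜⬜⬜⬜⬜⬛⬛❓❓
❓❓❓⬜⬜⬜⬜⬜⬛⬛❓❓
❓❓❓⬜⬜⬜⬜⬜⬛⬛❓❓
❓❓❓⬜⬜⬜🔴⬜⬛⬛❓❓
❓❓❓⬛⬛⬜⬛⬛⬛❓❓❓
❓❓❓❓⬛⬜⬛⬛⬛❓❓❓
❓❓❓❓❓❓❓❓❓❓❓❓
❓❓❓❓❓❓❓❓❓❓❓❓
❓❓❓❓❓❓❓❓❓❓❓❓

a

❓❓❓❓❓❓❓❓❓❓❓❓
❓❓❓❓⬛⬛⬛⬛⬛⬛⬛❓
❓❓❓❓⬜📦⬜⬜⬜⬛⬛❓
❓❓❓❓⬜⬜⬜⬜⬜⬛⬛❓
❓❓❓❓⬜⬜⬜⬜⬜⬛⬛❓
❓❓❓❓⬜⬜⬜⬜⬜⬛⬛❓
❓❓❓❓⬜⬜🔴⬜⬜⬛⬛❓
❓❓❓❓⬛⬛⬜⬛⬛⬛❓❓
❓❓❓❓⬛⬛⬜⬛⬛⬛❓❓
❓❓❓❓❓❓❓❓❓❓❓❓
❓❓❓❓❓❓❓❓❓❓❓❓
❓❓❓❓❓❓❓❓❓❓❓❓

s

❓❓❓❓⬛⬛⬛⬛⬛⬛⬛❓
❓❓❓❓⬜📦⬜⬜⬜⬛⬛❓
❓❓❓❓⬜⬜⬜⬜⬜⬛⬛❓
❓❓❓❓⬜⬜⬜⬜⬜⬛⬛❓
❓❓❓❓⬜⬜⬜⬜⬜⬛⬛❓
❓❓❓❓⬜⬜⬜⬜⬜⬛⬛❓
❓❓❓❓⬛⬛🔴⬛⬛⬛❓❓
❓❓❓❓⬛⬛⬜⬛⬛⬛❓❓
❓❓❓❓⬜⬜⬜⬜⬜❓❓❓
❓❓❓❓❓❓❓❓❓❓❓❓
❓❓❓❓❓❓❓❓❓❓❓❓
❓❓❓❓❓❓❓❓❓❓❓❓

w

❓❓❓❓❓❓❓❓❓❓❓❓
❓❓❓❓⬛⬛⬛⬛⬛⬛⬛❓
❓❓❓❓⬜📦⬜⬜⬜⬛⬛❓
❓❓❓❓⬜⬜⬜⬜⬜⬛⬛❓
❓❓❓❓⬜⬜⬜⬜⬜⬛⬛❓
❓❓❓❓⬜⬜⬜⬜⬜⬛⬛❓
❓❓❓❓⬜⬜🔴⬜⬜⬛⬛❓
❓❓❓❓⬛⬛⬜⬛⬛⬛❓❓
❓❓❓❓⬛⬛⬜⬛⬛⬛❓❓
❓❓❓❓⬜⬜⬜⬜⬜❓❓❓
❓❓❓❓❓❓❓❓❓❓❓❓
❓❓❓❓❓❓❓❓❓❓❓❓

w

❓❓❓❓❓❓❓❓❓❓❓❓
❓❓❓❓❓❓❓❓❓❓❓❓
❓❓❓❓⬛⬛⬛⬛⬛⬛⬛❓
❓❓❓❓⬜📦⬜⬜⬜⬛⬛❓
❓❓❓❓⬜⬜⬜⬜⬜⬛⬛❓
❓❓❓❓⬜⬜⬜⬜⬜⬛⬛❓
❓❓❓❓⬜⬜🔴⬜⬜⬛⬛❓
❓❓❓❓⬜⬜⬜⬜⬜⬛⬛❓
❓❓❓❓⬛⬛⬜⬛⬛⬛❓❓
❓❓❓❓⬛⬛⬜⬛⬛⬛❓❓
❓❓❓❓⬜⬜⬜⬜⬜❓❓❓
❓❓❓❓❓❓❓❓❓❓❓❓

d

❓❓❓❓❓❓❓❓❓❓❓❓
❓❓❓❓❓❓❓❓❓❓❓❓
❓❓❓⬛⬛⬛⬛⬛⬛⬛❓❓
❓❓❓⬜📦⬜⬜⬜⬛⬛❓❓
❓❓❓⬜⬜⬜⬜⬜⬛⬛❓❓
❓❓❓⬜⬜⬜⬜⬜⬛⬛❓❓
❓❓❓⬜⬜⬜🔴⬜⬛⬛❓❓
❓❓❓⬜⬜⬜⬜⬜⬛⬛❓❓
❓❓❓⬛⬛⬜⬛⬛⬛❓❓❓
❓❓❓⬛⬛⬜⬛⬛⬛❓❓❓
❓❓❓⬜⬜⬜⬜⬜❓❓❓❓
❓❓❓❓❓❓❓❓❓❓❓❓

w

❓❓❓❓❓❓❓❓❓❓❓❓
❓❓❓❓❓❓❓❓❓❓❓❓
❓❓❓❓❓❓❓❓❓❓❓❓
❓❓❓⬛⬛⬛⬛⬛⬛⬛❓❓
❓❓❓⬜📦⬜⬜⬜⬛⬛❓❓
❓❓❓⬜⬜⬜⬜⬜⬛⬛❓❓
❓❓❓⬜⬜⬜🔴⬜⬛⬛❓❓
❓❓❓⬜⬜⬜⬜⬜⬛⬛❓❓
❓❓❓⬜⬜⬜⬜⬜⬛⬛❓❓
❓❓❓⬛⬛⬜⬛⬛⬛❓❓❓
❓❓❓⬛⬛⬜⬛⬛⬛❓❓❓
❓❓❓⬜⬜⬜⬜⬜❓❓❓❓

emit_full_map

⬛⬛⬛⬛⬛⬛⬛
⬜📦⬜⬜⬜⬛⬛
⬜⬜⬜⬜⬜⬛⬛
⬜⬜⬜🔴⬜⬛⬛
⬜⬜⬜⬜⬜⬛⬛
⬜⬜⬜⬜⬜⬛⬛
⬛⬛⬜⬛⬛⬛❓
⬛⬛⬜⬛⬛⬛❓
⬜⬜⬜⬜⬜❓❓

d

❓❓❓❓❓❓❓❓❓❓❓❓
❓❓❓❓❓❓❓❓❓❓❓❓
❓❓❓❓❓❓❓❓❓❓❓❓
❓❓⬛⬛⬛⬛⬛⬛⬛❓❓❓
❓❓⬜📦⬜⬜⬜⬛⬛❓❓❓
❓❓⬜⬜⬜⬜⬜⬛⬛❓❓❓
❓❓⬜⬜⬜⬜🔴⬛⬛❓❓❓
❓❓⬜⬜⬜⬜⬜⬛⬛❓❓❓
❓❓⬜⬜⬜⬜⬜⬛⬛❓❓❓
❓❓⬛⬛⬜⬛⬛⬛❓❓❓❓
❓❓⬛⬛⬜⬛⬛⬛❓❓❓❓
❓❓⬜⬜⬜⬜⬜❓❓❓❓❓

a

❓❓❓❓❓❓❓❓❓❓❓❓
❓❓❓❓❓❓❓❓❓❓❓❓
❓❓❓❓❓❓❓❓❓❓❓❓
❓❓❓⬛⬛⬛⬛⬛⬛⬛❓❓
❓❓❓⬜📦⬜⬜⬜⬛⬛❓❓
❓❓❓⬜⬜⬜⬜⬜⬛⬛❓❓
❓❓❓⬜⬜⬜🔴⬜⬛⬛❓❓
❓❓❓⬜⬜⬜⬜⬜⬛⬛❓❓
❓❓❓⬜⬜⬜⬜⬜⬛⬛❓❓
❓❓❓⬛⬛⬜⬛⬛⬛❓❓❓
❓❓❓⬛⬛⬜⬛⬛⬛❓❓❓
❓❓❓⬜⬜⬜⬜⬜❓❓❓❓

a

❓❓❓❓❓❓❓❓❓❓❓❓
❓❓❓❓❓❓❓❓❓❓❓❓
❓❓❓❓❓❓❓❓❓❓❓❓
❓❓❓❓⬛⬛⬛⬛⬛⬛⬛❓
❓❓❓❓⬜📦⬜⬜⬜⬛⬛❓
❓❓❓❓⬜⬜⬜⬜⬜⬛⬛❓
❓❓❓❓⬜⬜🔴⬜⬜⬛⬛❓
❓❓❓❓⬜⬜⬜⬜⬜⬛⬛❓
❓❓❓❓⬜⬜⬜⬜⬜⬛⬛❓
❓❓❓❓⬛⬛⬜⬛⬛⬛❓❓
❓❓❓❓⬛⬛⬜⬛⬛⬛❓❓
❓❓❓❓⬜⬜⬜⬜⬜❓❓❓

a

❓❓❓❓❓❓❓❓❓❓❓❓
❓❓❓❓❓❓❓❓❓❓❓❓
❓❓❓❓❓❓❓❓❓❓❓❓
❓❓❓❓❓⬛⬛⬛⬛⬛⬛⬛
❓❓❓❓⬛⬜📦⬜⬜⬜⬛⬛
❓❓❓❓⬛⬜⬜⬜⬜⬜⬛⬛
❓❓❓❓⬜⬜🔴⬜⬜⬜⬛⬛
❓❓❓❓⬛⬜⬜⬜⬜⬜⬛⬛
❓❓❓❓⬛⬜⬜⬜⬜⬜⬛⬛
❓❓❓❓❓⬛⬛⬜⬛⬛⬛❓
❓❓❓❓❓⬛⬛⬜⬛⬛⬛❓
❓❓❓❓❓⬜⬜⬜⬜⬜❓❓

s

❓❓❓❓❓❓❓❓❓❓❓❓
❓❓❓❓❓❓❓❓❓❓❓❓
❓❓❓❓❓⬛⬛⬛⬛⬛⬛⬛
❓❓❓❓⬛⬜📦⬜⬜⬜⬛⬛
❓❓❓❓⬛⬜⬜⬜⬜⬜⬛⬛
❓❓❓❓⬜⬜⬜⬜⬜⬜⬛⬛
❓❓❓❓⬛⬜🔴⬜⬜⬜⬛⬛
❓❓❓❓⬛⬜⬜⬜⬜⬜⬛⬛
❓❓❓❓⬛⬛⬛⬜⬛⬛⬛❓
❓❓❓❓❓⬛⬛⬜⬛⬛⬛❓
❓❓❓❓❓⬜⬜⬜⬜⬜❓❓
❓❓❓❓❓❓❓❓❓❓❓❓

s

❓❓❓❓❓❓❓❓❓❓❓❓
❓❓❓❓❓⬛⬛⬛⬛⬛⬛⬛
❓❓❓❓⬛⬜📦⬜⬜⬜⬛⬛
❓❓❓❓⬛⬜⬜⬜⬜⬜⬛⬛
❓❓❓❓⬜⬜⬜⬜⬜⬜⬛⬛
❓❓❓❓⬛⬜⬜⬜⬜⬜⬛⬛
❓❓❓❓⬛⬜🔴⬜⬜⬜⬛⬛
❓❓❓❓⬛⬛⬛⬜⬛⬛⬛❓
❓❓❓❓⬛⬛⬛⬜⬛⬛⬛❓
❓❓❓❓❓⬜⬜⬜⬜⬜❓❓
❓❓❓❓❓❓❓❓❓❓❓❓
❓❓❓❓❓❓❓❓❓❓❓❓

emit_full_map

❓⬛⬛⬛⬛⬛⬛⬛
⬛⬜📦⬜⬜⬜⬛⬛
⬛⬜⬜⬜⬜⬜⬛⬛
⬜⬜⬜⬜⬜⬜⬛⬛
⬛⬜⬜⬜⬜⬜⬛⬛
⬛⬜🔴⬜⬜⬜⬛⬛
⬛⬛⬛⬜⬛⬛⬛❓
⬛⬛⬛⬜⬛⬛⬛❓
❓⬜⬜⬜⬜⬜❓❓


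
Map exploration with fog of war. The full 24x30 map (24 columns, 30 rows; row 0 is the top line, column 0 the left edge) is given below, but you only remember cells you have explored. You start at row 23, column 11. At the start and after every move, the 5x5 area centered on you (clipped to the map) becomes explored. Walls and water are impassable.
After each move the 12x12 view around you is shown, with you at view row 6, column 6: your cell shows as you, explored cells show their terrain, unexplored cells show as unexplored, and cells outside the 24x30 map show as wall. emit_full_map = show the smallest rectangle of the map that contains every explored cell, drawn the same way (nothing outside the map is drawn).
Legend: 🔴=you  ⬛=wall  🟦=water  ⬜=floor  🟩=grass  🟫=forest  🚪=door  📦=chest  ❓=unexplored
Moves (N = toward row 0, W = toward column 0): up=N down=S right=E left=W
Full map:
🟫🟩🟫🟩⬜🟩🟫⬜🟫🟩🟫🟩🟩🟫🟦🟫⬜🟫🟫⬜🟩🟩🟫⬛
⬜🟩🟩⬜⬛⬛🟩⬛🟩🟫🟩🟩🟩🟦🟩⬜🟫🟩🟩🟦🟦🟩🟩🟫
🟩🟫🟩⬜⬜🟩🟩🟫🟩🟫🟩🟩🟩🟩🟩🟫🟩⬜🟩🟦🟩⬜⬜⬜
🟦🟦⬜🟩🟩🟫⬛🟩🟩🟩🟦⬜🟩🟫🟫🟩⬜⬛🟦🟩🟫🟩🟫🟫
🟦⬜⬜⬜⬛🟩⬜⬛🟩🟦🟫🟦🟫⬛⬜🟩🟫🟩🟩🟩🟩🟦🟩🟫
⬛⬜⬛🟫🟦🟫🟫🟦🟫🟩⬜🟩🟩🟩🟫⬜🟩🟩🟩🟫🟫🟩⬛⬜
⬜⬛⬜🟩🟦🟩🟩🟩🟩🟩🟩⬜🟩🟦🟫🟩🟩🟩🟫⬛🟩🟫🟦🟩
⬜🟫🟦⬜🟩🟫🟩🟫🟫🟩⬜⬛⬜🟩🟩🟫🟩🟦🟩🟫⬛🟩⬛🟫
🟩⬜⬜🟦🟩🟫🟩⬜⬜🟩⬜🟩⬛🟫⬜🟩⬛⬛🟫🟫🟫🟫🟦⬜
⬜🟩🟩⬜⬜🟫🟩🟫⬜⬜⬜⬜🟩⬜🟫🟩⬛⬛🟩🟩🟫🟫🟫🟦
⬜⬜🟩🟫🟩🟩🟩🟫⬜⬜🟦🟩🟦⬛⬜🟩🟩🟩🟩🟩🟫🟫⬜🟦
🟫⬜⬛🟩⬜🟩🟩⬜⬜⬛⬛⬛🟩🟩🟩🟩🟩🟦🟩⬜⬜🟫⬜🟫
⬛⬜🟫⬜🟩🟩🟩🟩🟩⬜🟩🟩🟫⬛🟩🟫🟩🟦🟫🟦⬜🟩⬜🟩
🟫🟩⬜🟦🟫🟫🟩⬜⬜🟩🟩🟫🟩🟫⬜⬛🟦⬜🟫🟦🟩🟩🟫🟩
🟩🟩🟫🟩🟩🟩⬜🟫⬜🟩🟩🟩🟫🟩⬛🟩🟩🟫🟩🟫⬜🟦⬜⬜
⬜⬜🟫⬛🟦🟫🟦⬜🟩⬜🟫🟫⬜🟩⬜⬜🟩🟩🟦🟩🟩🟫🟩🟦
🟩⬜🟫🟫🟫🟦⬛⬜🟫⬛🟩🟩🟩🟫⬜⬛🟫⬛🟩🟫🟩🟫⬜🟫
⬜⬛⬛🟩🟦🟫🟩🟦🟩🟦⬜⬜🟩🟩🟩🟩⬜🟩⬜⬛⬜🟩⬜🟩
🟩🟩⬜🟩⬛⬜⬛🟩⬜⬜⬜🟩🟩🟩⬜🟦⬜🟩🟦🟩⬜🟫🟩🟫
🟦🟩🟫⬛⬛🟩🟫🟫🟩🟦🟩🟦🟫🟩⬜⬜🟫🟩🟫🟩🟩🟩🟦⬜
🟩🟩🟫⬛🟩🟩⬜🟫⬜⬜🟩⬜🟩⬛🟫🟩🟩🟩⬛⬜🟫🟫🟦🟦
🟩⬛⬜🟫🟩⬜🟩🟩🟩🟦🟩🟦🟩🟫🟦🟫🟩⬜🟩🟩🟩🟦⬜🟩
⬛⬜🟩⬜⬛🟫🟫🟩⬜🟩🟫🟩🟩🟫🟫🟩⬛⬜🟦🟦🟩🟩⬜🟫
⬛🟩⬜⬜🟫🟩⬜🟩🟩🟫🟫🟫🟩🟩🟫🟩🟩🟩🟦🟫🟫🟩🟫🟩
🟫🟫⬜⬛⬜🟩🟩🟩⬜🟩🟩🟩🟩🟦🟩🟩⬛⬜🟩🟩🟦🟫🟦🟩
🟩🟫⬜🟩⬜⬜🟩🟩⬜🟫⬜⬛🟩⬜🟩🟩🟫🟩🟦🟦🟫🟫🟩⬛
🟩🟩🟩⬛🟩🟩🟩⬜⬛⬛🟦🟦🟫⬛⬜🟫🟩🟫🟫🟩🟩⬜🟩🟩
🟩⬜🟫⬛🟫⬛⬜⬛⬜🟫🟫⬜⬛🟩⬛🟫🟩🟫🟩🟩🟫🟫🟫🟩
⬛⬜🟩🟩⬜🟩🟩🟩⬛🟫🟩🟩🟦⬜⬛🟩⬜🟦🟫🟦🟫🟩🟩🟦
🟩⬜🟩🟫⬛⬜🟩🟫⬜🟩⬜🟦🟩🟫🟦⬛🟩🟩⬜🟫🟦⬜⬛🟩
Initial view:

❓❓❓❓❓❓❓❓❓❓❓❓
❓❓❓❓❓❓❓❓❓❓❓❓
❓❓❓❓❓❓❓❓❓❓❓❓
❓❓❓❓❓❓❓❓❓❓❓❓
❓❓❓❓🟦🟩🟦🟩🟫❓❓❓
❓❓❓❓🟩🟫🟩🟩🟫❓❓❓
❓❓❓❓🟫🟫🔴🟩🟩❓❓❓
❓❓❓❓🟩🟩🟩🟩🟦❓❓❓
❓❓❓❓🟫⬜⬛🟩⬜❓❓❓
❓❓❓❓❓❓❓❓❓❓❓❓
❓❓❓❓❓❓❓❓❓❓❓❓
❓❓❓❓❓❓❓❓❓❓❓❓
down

❓❓❓❓❓❓❓❓❓❓❓❓
❓❓❓❓❓❓❓❓❓❓❓❓
❓❓❓❓❓❓❓❓❓❓❓❓
❓❓❓❓🟦🟩🟦🟩🟫❓❓❓
❓❓❓❓🟩🟫🟩🟩🟫❓❓❓
❓❓❓❓🟫🟫🟫🟩🟩❓❓❓
❓❓❓❓🟩🟩🔴🟩🟦❓❓❓
❓❓❓❓🟫⬜⬛🟩⬜❓❓❓
❓❓❓❓⬛🟦🟦🟫⬛❓❓❓
❓❓❓❓❓❓❓❓❓❓❓❓
❓❓❓❓❓❓❓❓❓❓❓❓
❓❓❓❓❓❓❓❓❓❓❓❓

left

❓❓❓❓❓❓❓❓❓❓❓❓
❓❓❓❓❓❓❓❓❓❓❓❓
❓❓❓❓❓❓❓❓❓❓❓❓
❓❓❓❓❓🟦🟩🟦🟩🟫❓❓
❓❓❓❓⬜🟩🟫🟩🟩🟫❓❓
❓❓❓❓🟩🟫🟫🟫🟩🟩❓❓
❓❓❓❓⬜🟩🔴🟩🟩🟦❓❓
❓❓❓❓⬜🟫⬜⬛🟩⬜❓❓
❓❓❓❓⬛⬛🟦🟦🟫⬛❓❓
❓❓❓❓❓❓❓❓❓❓❓❓
❓❓❓❓❓❓❓❓❓❓❓❓
❓❓❓❓❓❓❓❓❓❓❓❓

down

❓❓❓❓❓❓❓❓❓❓❓❓
❓❓❓❓❓❓❓❓❓❓❓❓
❓❓❓❓❓🟦🟩🟦🟩🟫❓❓
❓❓❓❓⬜🟩🟫🟩🟩🟫❓❓
❓❓❓❓🟩🟫🟫🟫🟩🟩❓❓
❓❓❓❓⬜🟩🟩🟩🟩🟦❓❓
❓❓❓❓⬜🟫🔴⬛🟩⬜❓❓
❓❓❓❓⬛⬛🟦🟦🟫⬛❓❓
❓❓❓❓⬜🟫🟫⬜⬛❓❓❓
❓❓❓❓❓❓❓❓❓❓❓❓
❓❓❓❓❓❓❓❓❓❓❓❓
⬛⬛⬛⬛⬛⬛⬛⬛⬛⬛⬛⬛

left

❓❓❓❓❓❓❓❓❓❓❓❓
❓❓❓❓❓❓❓❓❓❓❓❓
❓❓❓❓❓❓🟦🟩🟦🟩🟫❓
❓❓❓❓❓⬜🟩🟫🟩🟩🟫❓
❓❓❓❓🟩🟩🟫🟫🟫🟩🟩❓
❓❓❓❓🟩⬜🟩🟩🟩🟩🟦❓
❓❓❓❓🟩⬜🔴⬜⬛🟩⬜❓
❓❓❓❓⬜⬛⬛🟦🟦🟫⬛❓
❓❓❓❓⬛⬜🟫🟫⬜⬛❓❓
❓❓❓❓❓❓❓❓❓❓❓❓
❓❓❓❓❓❓❓❓❓❓❓❓
⬛⬛⬛⬛⬛⬛⬛⬛⬛⬛⬛⬛

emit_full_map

❓❓🟦🟩🟦🟩🟫
❓⬜🟩🟫🟩🟩🟫
🟩🟩🟫🟫🟫🟩🟩
🟩⬜🟩🟩🟩🟩🟦
🟩⬜🔴⬜⬛🟩⬜
⬜⬛⬛🟦🟦🟫⬛
⬛⬜🟫🟫⬜⬛❓

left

❓❓❓❓❓❓❓❓❓❓❓❓
❓❓❓❓❓❓❓❓❓❓❓❓
❓❓❓❓❓❓❓🟦🟩🟦🟩🟫
❓❓❓❓❓❓⬜🟩🟫🟩🟩🟫
❓❓❓❓⬜🟩🟩🟫🟫🟫🟩🟩
❓❓❓❓🟩🟩⬜🟩🟩🟩🟩🟦
❓❓❓❓🟩🟩🔴🟫⬜⬛🟩⬜
❓❓❓❓🟩⬜⬛⬛🟦🟦🟫⬛
❓❓❓❓⬜⬛⬜🟫🟫⬜⬛❓
❓❓❓❓❓❓❓❓❓❓❓❓
❓❓❓❓❓❓❓❓❓❓❓❓
⬛⬛⬛⬛⬛⬛⬛⬛⬛⬛⬛⬛

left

❓❓❓❓❓❓❓❓❓❓❓❓
❓❓❓❓❓❓❓❓❓❓❓❓
❓❓❓❓❓❓❓❓🟦🟩🟦🟩
❓❓❓❓❓❓❓⬜🟩🟫🟩🟩
❓❓❓❓🟩⬜🟩🟩🟫🟫🟫🟩
❓❓❓❓🟩🟩🟩⬜🟩🟩🟩🟩
❓❓❓❓⬜🟩🔴⬜🟫⬜⬛🟩
❓❓❓❓🟩🟩⬜⬛⬛🟦🟦🟫
❓❓❓❓⬛⬜⬛⬜🟫🟫⬜⬛
❓❓❓❓❓❓❓❓❓❓❓❓
❓❓❓❓❓❓❓❓❓❓❓❓
⬛⬛⬛⬛⬛⬛⬛⬛⬛⬛⬛⬛

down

❓❓❓❓❓❓❓❓❓❓❓❓
❓❓❓❓❓❓❓❓🟦🟩🟦🟩
❓❓❓❓❓❓❓⬜🟩🟫🟩🟩
❓❓❓❓🟩⬜🟩🟩🟫🟫🟫🟩
❓❓❓❓🟩🟩🟩⬜🟩🟩🟩🟩
❓❓❓❓⬜🟩🟩⬜🟫⬜⬛🟩
❓❓❓❓🟩🟩🔴⬛⬛🟦🟦🟫
❓❓❓❓⬛⬜⬛⬜🟫🟫⬜⬛
❓❓❓❓🟩🟩🟩⬛🟫❓❓❓
❓❓❓❓❓❓❓❓❓❓❓❓
⬛⬛⬛⬛⬛⬛⬛⬛⬛⬛⬛⬛
⬛⬛⬛⬛⬛⬛⬛⬛⬛⬛⬛⬛

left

❓❓❓❓❓❓❓❓❓❓❓❓
❓❓❓❓❓❓❓❓❓🟦🟩🟦
❓❓❓❓❓❓❓❓⬜🟩🟫🟩
❓❓❓❓❓🟩⬜🟩🟩🟫🟫🟫
❓❓❓❓⬜🟩🟩🟩⬜🟩🟩🟩
❓❓❓❓⬜⬜🟩🟩⬜🟫⬜⬛
❓❓❓❓🟩🟩🔴⬜⬛⬛🟦🟦
❓❓❓❓🟫⬛⬜⬛⬜🟫🟫⬜
❓❓❓❓⬜🟩🟩🟩⬛🟫❓❓
❓❓❓❓❓❓❓❓❓❓❓❓
⬛⬛⬛⬛⬛⬛⬛⬛⬛⬛⬛⬛
⬛⬛⬛⬛⬛⬛⬛⬛⬛⬛⬛⬛

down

❓❓❓❓❓❓❓❓❓🟦🟩🟦
❓❓❓❓❓❓❓❓⬜🟩🟫🟩
❓❓❓❓❓🟩⬜🟩🟩🟫🟫🟫
❓❓❓❓⬜🟩🟩🟩⬜🟩🟩🟩
❓❓❓❓⬜⬜🟩🟩⬜🟫⬜⬛
❓❓❓❓🟩🟩🟩⬜⬛⬛🟦🟦
❓❓❓❓🟫⬛🔴⬛⬜🟫🟫⬜
❓❓❓❓⬜🟩🟩🟩⬛🟫❓❓
❓❓❓❓⬛⬜🟩🟫⬜❓❓❓
⬛⬛⬛⬛⬛⬛⬛⬛⬛⬛⬛⬛
⬛⬛⬛⬛⬛⬛⬛⬛⬛⬛⬛⬛
⬛⬛⬛⬛⬛⬛⬛⬛⬛⬛⬛⬛

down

❓❓❓❓❓❓❓❓⬜🟩🟫🟩
❓❓❓❓❓🟩⬜🟩🟩🟫🟫🟫
❓❓❓❓⬜🟩🟩🟩⬜🟩🟩🟩
❓❓❓❓⬜⬜🟩🟩⬜🟫⬜⬛
❓❓❓❓🟩🟩🟩⬜⬛⬛🟦🟦
❓❓❓❓🟫⬛⬜⬛⬜🟫🟫⬜
❓❓❓❓⬜🟩🔴🟩⬛🟫❓❓
❓❓❓❓⬛⬜🟩🟫⬜❓❓❓
⬛⬛⬛⬛⬛⬛⬛⬛⬛⬛⬛⬛
⬛⬛⬛⬛⬛⬛⬛⬛⬛⬛⬛⬛
⬛⬛⬛⬛⬛⬛⬛⬛⬛⬛⬛⬛
⬛⬛⬛⬛⬛⬛⬛⬛⬛⬛⬛⬛

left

⬛❓❓❓❓❓❓❓❓⬜🟩🟫
⬛❓❓❓❓❓🟩⬜🟩🟩🟫🟫
⬛❓❓❓❓⬜🟩🟩🟩⬜🟩🟩
⬛❓❓❓❓⬜⬜🟩🟩⬜🟫⬜
⬛❓❓❓⬛🟩🟩🟩⬜⬛⬛🟦
⬛❓❓❓⬛🟫⬛⬜⬛⬜🟫🟫
⬛❓❓❓🟩⬜🔴🟩🟩⬛🟫❓
⬛❓❓❓🟫⬛⬜🟩🟫⬜❓❓
⬛⬛⬛⬛⬛⬛⬛⬛⬛⬛⬛⬛
⬛⬛⬛⬛⬛⬛⬛⬛⬛⬛⬛⬛
⬛⬛⬛⬛⬛⬛⬛⬛⬛⬛⬛⬛
⬛⬛⬛⬛⬛⬛⬛⬛⬛⬛⬛⬛

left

⬛⬛❓❓❓❓❓❓❓❓⬜🟩
⬛⬛❓❓❓❓❓🟩⬜🟩🟩🟫
⬛⬛❓❓❓❓⬜🟩🟩🟩⬜🟩
⬛⬛❓❓❓❓⬜⬜🟩🟩⬜🟫
⬛⬛❓❓🟩⬛🟩🟩🟩⬜⬛⬛
⬛⬛❓❓🟫⬛🟫⬛⬜⬛⬜🟫
⬛⬛❓❓🟩🟩🔴🟩🟩🟩⬛🟫
⬛⬛❓❓🟩🟫⬛⬜🟩🟫⬜❓
⬛⬛⬛⬛⬛⬛⬛⬛⬛⬛⬛⬛
⬛⬛⬛⬛⬛⬛⬛⬛⬛⬛⬛⬛
⬛⬛⬛⬛⬛⬛⬛⬛⬛⬛⬛⬛
⬛⬛⬛⬛⬛⬛⬛⬛⬛⬛⬛⬛

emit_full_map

❓❓❓❓❓❓❓🟦🟩🟦🟩🟫
❓❓❓❓❓❓⬜🟩🟫🟩🟩🟫
❓❓❓🟩⬜🟩🟩🟫🟫🟫🟩🟩
❓❓⬜🟩🟩🟩⬜🟩🟩🟩🟩🟦
❓❓⬜⬜🟩🟩⬜🟫⬜⬛🟩⬜
🟩⬛🟩🟩🟩⬜⬛⬛🟦🟦🟫⬛
🟫⬛🟫⬛⬜⬛⬜🟫🟫⬜⬛❓
🟩🟩🔴🟩🟩🟩⬛🟫❓❓❓❓
🟩🟫⬛⬜🟩🟫⬜❓❓❓❓❓

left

⬛⬛⬛❓❓❓❓❓❓❓❓⬜
⬛⬛⬛❓❓❓❓❓🟩⬜🟩🟩
⬛⬛⬛❓❓❓❓⬜🟩🟩🟩⬜
⬛⬛⬛❓❓❓❓⬜⬜🟩🟩⬜
⬛⬛⬛❓🟩🟩⬛🟩🟩🟩⬜⬛
⬛⬛⬛❓⬜🟫⬛🟫⬛⬜⬛⬜
⬛⬛⬛❓⬜🟩🔴⬜🟩🟩🟩⬛
⬛⬛⬛❓⬜🟩🟫⬛⬜🟩🟫⬜
⬛⬛⬛⬛⬛⬛⬛⬛⬛⬛⬛⬛
⬛⬛⬛⬛⬛⬛⬛⬛⬛⬛⬛⬛
⬛⬛⬛⬛⬛⬛⬛⬛⬛⬛⬛⬛
⬛⬛⬛⬛⬛⬛⬛⬛⬛⬛⬛⬛

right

⬛⬛❓❓❓❓❓❓❓❓⬜🟩
⬛⬛❓❓❓❓❓🟩⬜🟩🟩🟫
⬛⬛❓❓❓❓⬜🟩🟩🟩⬜🟩
⬛⬛❓❓❓❓⬜⬜🟩🟩⬜🟫
⬛⬛❓🟩🟩⬛🟩🟩🟩⬜⬛⬛
⬛⬛❓⬜🟫⬛🟫⬛⬜⬛⬜🟫
⬛⬛❓⬜🟩🟩🔴🟩🟩🟩⬛🟫
⬛⬛❓⬜🟩🟫⬛⬜🟩🟫⬜❓
⬛⬛⬛⬛⬛⬛⬛⬛⬛⬛⬛⬛
⬛⬛⬛⬛⬛⬛⬛⬛⬛⬛⬛⬛
⬛⬛⬛⬛⬛⬛⬛⬛⬛⬛⬛⬛
⬛⬛⬛⬛⬛⬛⬛⬛⬛⬛⬛⬛

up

⬛⬛❓❓❓❓❓❓❓❓❓🟦
⬛⬛❓❓❓❓❓❓❓❓⬜🟩
⬛⬛❓❓❓❓❓🟩⬜🟩🟩🟫
⬛⬛❓❓❓❓⬜🟩🟩🟩⬜🟩
⬛⬛❓❓⬜🟩⬜⬜🟩🟩⬜🟫
⬛⬛❓🟩🟩⬛🟩🟩🟩⬜⬛⬛
⬛⬛❓⬜🟫⬛🔴⬛⬜⬛⬜🟫
⬛⬛❓⬜🟩🟩⬜🟩🟩🟩⬛🟫
⬛⬛❓⬜🟩🟫⬛⬜🟩🟫⬜❓
⬛⬛⬛⬛⬛⬛⬛⬛⬛⬛⬛⬛
⬛⬛⬛⬛⬛⬛⬛⬛⬛⬛⬛⬛
⬛⬛⬛⬛⬛⬛⬛⬛⬛⬛⬛⬛

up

⬛⬛❓❓❓❓❓❓❓❓❓❓
⬛⬛❓❓❓❓❓❓❓❓❓🟦
⬛⬛❓❓❓❓❓❓❓❓⬜🟩
⬛⬛❓❓❓❓❓🟩⬜🟩🟩🟫
⬛⬛❓❓⬜⬛⬜🟩🟩🟩⬜🟩
⬛⬛❓❓⬜🟩⬜⬜🟩🟩⬜🟫
⬛⬛❓🟩🟩⬛🔴🟩🟩⬜⬛⬛
⬛⬛❓⬜🟫⬛🟫⬛⬜⬛⬜🟫
⬛⬛❓⬜🟩🟩⬜🟩🟩🟩⬛🟫
⬛⬛❓⬜🟩🟫⬛⬜🟩🟫⬜❓
⬛⬛⬛⬛⬛⬛⬛⬛⬛⬛⬛⬛
⬛⬛⬛⬛⬛⬛⬛⬛⬛⬛⬛⬛

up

⬛⬛❓❓❓❓❓❓❓❓❓❓
⬛⬛❓❓❓❓❓❓❓❓❓❓
⬛⬛❓❓❓❓❓❓❓❓❓🟦
⬛⬛❓❓❓❓❓❓❓❓⬜🟩
⬛⬛❓❓⬜⬜🟫🟩⬜🟩🟩🟫
⬛⬛❓❓⬜⬛⬜🟩🟩🟩⬜🟩
⬛⬛❓❓⬜🟩🔴⬜🟩🟩⬜🟫
⬛⬛❓🟩🟩⬛🟩🟩🟩⬜⬛⬛
⬛⬛❓⬜🟫⬛🟫⬛⬜⬛⬜🟫
⬛⬛❓⬜🟩🟩⬜🟩🟩🟩⬛🟫
⬛⬛❓⬜🟩🟫⬛⬜🟩🟫⬜❓
⬛⬛⬛⬛⬛⬛⬛⬛⬛⬛⬛⬛

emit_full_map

❓❓❓❓❓❓❓❓🟦🟩🟦🟩🟫
❓❓❓❓❓❓❓⬜🟩🟫🟩🟩🟫
❓⬜⬜🟫🟩⬜🟩🟩🟫🟫🟫🟩🟩
❓⬜⬛⬜🟩🟩🟩⬜🟩🟩🟩🟩🟦
❓⬜🟩🔴⬜🟩🟩⬜🟫⬜⬛🟩⬜
🟩🟩⬛🟩🟩🟩⬜⬛⬛🟦🟦🟫⬛
⬜🟫⬛🟫⬛⬜⬛⬜🟫🟫⬜⬛❓
⬜🟩🟩⬜🟩🟩🟩⬛🟫❓❓❓❓
⬜🟩🟫⬛⬜🟩🟫⬜❓❓❓❓❓

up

⬛⬛❓❓❓❓❓❓❓❓❓❓
⬛⬛❓❓❓❓❓❓❓❓❓❓
⬛⬛❓❓❓❓❓❓❓❓❓❓
⬛⬛❓❓❓❓❓❓❓❓❓🟦
⬛⬛❓❓🟩⬜⬛🟫🟫❓⬜🟩
⬛⬛❓❓⬜⬜🟫🟩⬜🟩🟩🟫
⬛⬛❓❓⬜⬛🔴🟩🟩🟩⬜🟩
⬛⬛❓❓⬜🟩⬜⬜🟩🟩⬜🟫
⬛⬛❓🟩🟩⬛🟩🟩🟩⬜⬛⬛
⬛⬛❓⬜🟫⬛🟫⬛⬜⬛⬜🟫
⬛⬛❓⬜🟩🟩⬜🟩🟩🟩⬛🟫
⬛⬛❓⬜🟩🟫⬛⬜🟩🟫⬜❓

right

⬛❓❓❓❓❓❓❓❓❓❓❓
⬛❓❓❓❓❓❓❓❓❓❓❓
⬛❓❓❓❓❓❓❓❓❓❓❓
⬛❓❓❓❓❓❓❓❓❓🟦🟩
⬛❓❓🟩⬜⬛🟫🟫🟩⬜🟩🟫
⬛❓❓⬜⬜🟫🟩⬜🟩🟩🟫🟫
⬛❓❓⬜⬛⬜🔴🟩🟩⬜🟩🟩
⬛❓❓⬜🟩⬜⬜🟩🟩⬜🟫⬜
⬛❓🟩🟩⬛🟩🟩🟩⬜⬛⬛🟦
⬛❓⬜🟫⬛🟫⬛⬜⬛⬜🟫🟫
⬛❓⬜🟩🟩⬜🟩🟩🟩⬛🟫❓
⬛❓⬜🟩🟫⬛⬜🟩🟫⬜❓❓

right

❓❓❓❓❓❓❓❓❓❓❓❓
❓❓❓❓❓❓❓❓❓❓❓❓
❓❓❓❓❓❓❓❓❓❓❓❓
❓❓❓❓❓❓❓❓❓🟦🟩🟦
❓❓🟩⬜⬛🟫🟫🟩⬜🟩🟫🟩
❓❓⬜⬜🟫🟩⬜🟩🟩🟫🟫🟫
❓❓⬜⬛⬜🟩🔴🟩⬜🟩🟩🟩
❓❓⬜🟩⬜⬜🟩🟩⬜🟫⬜⬛
❓🟩🟩⬛🟩🟩🟩⬜⬛⬛🟦🟦
❓⬜🟫⬛🟫⬛⬜⬛⬜🟫🟫⬜
❓⬜🟩🟩⬜🟩🟩🟩⬛🟫❓❓
❓⬜🟩🟫⬛⬜🟩🟫⬜❓❓❓

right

❓❓❓❓❓❓❓❓❓❓❓❓
❓❓❓❓❓❓❓❓❓❓❓❓
❓❓❓❓❓❓❓❓❓❓❓❓
❓❓❓❓❓❓❓❓🟦🟩🟦🟩
❓🟩⬜⬛🟫🟫🟩⬜🟩🟫🟩🟩
❓⬜⬜🟫🟩⬜🟩🟩🟫🟫🟫🟩
❓⬜⬛⬜🟩🟩🔴⬜🟩🟩🟩🟩
❓⬜🟩⬜⬜🟩🟩⬜🟫⬜⬛🟩
🟩🟩⬛🟩🟩🟩⬜⬛⬛🟦🟦🟫
⬜🟫⬛🟫⬛⬜⬛⬜🟫🟫⬜⬛
⬜🟩🟩⬜🟩🟩🟩⬛🟫❓❓❓
⬜🟩🟫⬛⬜🟩🟫⬜❓❓❓❓

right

❓❓❓❓❓❓❓❓❓❓❓❓
❓❓❓❓❓❓❓❓❓❓❓❓
❓❓❓❓❓❓❓❓❓❓❓❓
❓❓❓❓❓❓❓🟦🟩🟦🟩🟫
🟩⬜⬛🟫🟫🟩⬜🟩🟫🟩🟩🟫
⬜⬜🟫🟩⬜🟩🟩🟫🟫🟫🟩🟩
⬜⬛⬜🟩🟩🟩🔴🟩🟩🟩🟩🟦
⬜🟩⬜⬜🟩🟩⬜🟫⬜⬛🟩⬜
🟩⬛🟩🟩🟩⬜⬛⬛🟦🟦🟫⬛
🟫⬛🟫⬛⬜⬛⬜🟫🟫⬜⬛❓
🟩🟩⬜🟩🟩🟩⬛🟫❓❓❓❓
🟩🟫⬛⬜🟩🟫⬜❓❓❓❓❓

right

❓❓❓❓❓❓❓❓❓❓❓❓
❓❓❓❓❓❓❓❓❓❓❓❓
❓❓❓❓❓❓❓❓❓❓❓❓
❓❓❓❓❓❓🟦🟩🟦🟩🟫❓
⬜⬛🟫🟫🟩⬜🟩🟫🟩🟩🟫❓
⬜🟫🟩⬜🟩🟩🟫🟫🟫🟩🟩❓
⬛⬜🟩🟩🟩⬜🔴🟩🟩🟩🟦❓
🟩⬜⬜🟩🟩⬜🟫⬜⬛🟩⬜❓
⬛🟩🟩🟩⬜⬛⬛🟦🟦🟫⬛❓
⬛🟫⬛⬜⬛⬜🟫🟫⬜⬛❓❓
🟩⬜🟩🟩🟩⬛🟫❓❓❓❓❓
🟫⬛⬜🟩🟫⬜❓❓❓❓❓❓

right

❓❓❓❓❓❓❓❓❓❓❓❓
❓❓❓❓❓❓❓❓❓❓❓❓
❓❓❓❓❓❓❓❓❓❓❓❓
❓❓❓❓❓🟦🟩🟦🟩🟫❓❓
⬛🟫🟫🟩⬜🟩🟫🟩🟩🟫❓❓
🟫🟩⬜🟩🟩🟫🟫🟫🟩🟩❓❓
⬜🟩🟩🟩⬜🟩🔴🟩🟩🟦❓❓
⬜⬜🟩🟩⬜🟫⬜⬛🟩⬜❓❓
🟩🟩🟩⬜⬛⬛🟦🟦🟫⬛❓❓
🟫⬛⬜⬛⬜🟫🟫⬜⬛❓❓❓
⬜🟩🟩🟩⬛🟫❓❓❓❓❓❓
⬛⬜🟩🟫⬜❓❓❓❓❓❓❓

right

❓❓❓❓❓❓❓❓❓❓❓❓
❓❓❓❓❓❓❓❓❓❓❓❓
❓❓❓❓❓❓❓❓❓❓❓❓
❓❓❓❓🟦🟩🟦🟩🟫❓❓❓
🟫🟫🟩⬜🟩🟫🟩🟩🟫❓❓❓
🟩⬜🟩🟩🟫🟫🟫🟩🟩❓❓❓
🟩🟩🟩⬜🟩🟩🔴🟩🟦❓❓❓
⬜🟩🟩⬜🟫⬜⬛🟩⬜❓❓❓
🟩🟩⬜⬛⬛🟦🟦🟫⬛❓❓❓
⬛⬜⬛⬜🟫🟫⬜⬛❓❓❓❓
🟩🟩🟩⬛🟫❓❓❓❓❓❓❓
⬜🟩🟫⬜❓❓❓❓❓❓❓❓

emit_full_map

❓❓❓❓❓❓❓❓🟦🟩🟦🟩🟫
❓🟩⬜⬛🟫🟫🟩⬜🟩🟫🟩🟩🟫
❓⬜⬜🟫🟩⬜🟩🟩🟫🟫🟫🟩🟩
❓⬜⬛⬜🟩🟩🟩⬜🟩🟩🔴🟩🟦
❓⬜🟩⬜⬜🟩🟩⬜🟫⬜⬛🟩⬜
🟩🟩⬛🟩🟩🟩⬜⬛⬛🟦🟦🟫⬛
⬜🟫⬛🟫⬛⬜⬛⬜🟫🟫⬜⬛❓
⬜🟩🟩⬜🟩🟩🟩⬛🟫❓❓❓❓
⬜🟩🟫⬛⬜🟩🟫⬜❓❓❓❓❓


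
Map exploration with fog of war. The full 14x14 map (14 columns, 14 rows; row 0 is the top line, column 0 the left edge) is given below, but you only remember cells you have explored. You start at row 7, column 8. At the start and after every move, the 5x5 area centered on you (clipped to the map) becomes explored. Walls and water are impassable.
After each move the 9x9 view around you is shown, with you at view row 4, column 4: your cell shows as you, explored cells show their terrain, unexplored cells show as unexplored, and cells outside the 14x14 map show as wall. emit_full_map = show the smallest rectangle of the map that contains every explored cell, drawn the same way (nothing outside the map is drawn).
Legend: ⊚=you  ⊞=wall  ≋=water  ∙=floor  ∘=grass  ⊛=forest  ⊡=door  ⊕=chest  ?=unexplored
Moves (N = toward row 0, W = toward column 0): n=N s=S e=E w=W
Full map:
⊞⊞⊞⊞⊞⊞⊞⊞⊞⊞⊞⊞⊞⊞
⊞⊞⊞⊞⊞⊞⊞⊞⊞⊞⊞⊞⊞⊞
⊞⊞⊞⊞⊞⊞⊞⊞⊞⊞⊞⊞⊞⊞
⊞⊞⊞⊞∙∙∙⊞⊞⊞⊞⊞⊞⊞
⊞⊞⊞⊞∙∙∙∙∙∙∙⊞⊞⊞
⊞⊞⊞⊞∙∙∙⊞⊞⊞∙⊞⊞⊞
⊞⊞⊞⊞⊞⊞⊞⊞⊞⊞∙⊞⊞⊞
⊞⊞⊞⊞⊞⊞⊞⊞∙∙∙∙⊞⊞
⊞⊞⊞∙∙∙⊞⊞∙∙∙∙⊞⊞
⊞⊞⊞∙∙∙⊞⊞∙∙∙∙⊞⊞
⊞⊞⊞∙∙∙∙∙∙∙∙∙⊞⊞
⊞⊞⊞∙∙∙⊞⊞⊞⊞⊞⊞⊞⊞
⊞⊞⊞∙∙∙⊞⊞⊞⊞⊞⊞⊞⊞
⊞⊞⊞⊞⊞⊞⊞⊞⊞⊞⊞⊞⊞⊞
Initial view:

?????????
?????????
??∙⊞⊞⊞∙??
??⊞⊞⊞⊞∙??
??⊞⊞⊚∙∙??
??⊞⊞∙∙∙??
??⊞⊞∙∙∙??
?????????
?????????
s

?????????
??∙⊞⊞⊞∙??
??⊞⊞⊞⊞∙??
??⊞⊞∙∙∙??
??⊞⊞⊚∙∙??
??⊞⊞∙∙∙??
??∙∙∙∙∙??
?????????
?????????

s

??∙⊞⊞⊞∙??
??⊞⊞⊞⊞∙??
??⊞⊞∙∙∙??
??⊞⊞∙∙∙??
??⊞⊞⊚∙∙??
??∙∙∙∙∙??
??⊞⊞⊞⊞⊞??
?????????
?????????

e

?∙⊞⊞⊞∙???
?⊞⊞⊞⊞∙???
?⊞⊞∙∙∙∙??
?⊞⊞∙∙∙∙??
?⊞⊞∙⊚∙∙??
?∙∙∙∙∙∙??
?⊞⊞⊞⊞⊞⊞??
?????????
?????????

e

∙⊞⊞⊞∙???⊞
⊞⊞⊞⊞∙???⊞
⊞⊞∙∙∙∙⊞?⊞
⊞⊞∙∙∙∙⊞?⊞
⊞⊞∙∙⊚∙⊞?⊞
∙∙∙∙∙∙⊞?⊞
⊞⊞⊞⊞⊞⊞⊞?⊞
????????⊞
????????⊞

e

⊞⊞⊞∙???⊞⊞
⊞⊞⊞∙???⊞⊞
⊞∙∙∙∙⊞⊞⊞⊞
⊞∙∙∙∙⊞⊞⊞⊞
⊞∙∙∙⊚⊞⊞⊞⊞
∙∙∙∙∙⊞⊞⊞⊞
⊞⊞⊞⊞⊞⊞⊞⊞⊞
???????⊞⊞
???????⊞⊞

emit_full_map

∙⊞⊞⊞∙???
⊞⊞⊞⊞∙???
⊞⊞∙∙∙∙⊞⊞
⊞⊞∙∙∙∙⊞⊞
⊞⊞∙∙∙⊚⊞⊞
∙∙∙∙∙∙⊞⊞
⊞⊞⊞⊞⊞⊞⊞⊞

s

⊞⊞⊞∙???⊞⊞
⊞∙∙∙∙⊞⊞⊞⊞
⊞∙∙∙∙⊞⊞⊞⊞
⊞∙∙∙∙⊞⊞⊞⊞
∙∙∙∙⊚⊞⊞⊞⊞
⊞⊞⊞⊞⊞⊞⊞⊞⊞
??⊞⊞⊞⊞⊞⊞⊞
???????⊞⊞
⊞⊞⊞⊞⊞⊞⊞⊞⊞

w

⊞⊞⊞⊞∙???⊞
⊞⊞∙∙∙∙⊞⊞⊞
⊞⊞∙∙∙∙⊞⊞⊞
⊞⊞∙∙∙∙⊞⊞⊞
∙∙∙∙⊚∙⊞⊞⊞
⊞⊞⊞⊞⊞⊞⊞⊞⊞
??⊞⊞⊞⊞⊞⊞⊞
????????⊞
⊞⊞⊞⊞⊞⊞⊞⊞⊞

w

?⊞⊞⊞⊞∙???
?⊞⊞∙∙∙∙⊞⊞
?⊞⊞∙∙∙∙⊞⊞
?⊞⊞∙∙∙∙⊞⊞
?∙∙∙⊚∙∙⊞⊞
?⊞⊞⊞⊞⊞⊞⊞⊞
??⊞⊞⊞⊞⊞⊞⊞
?????????
⊞⊞⊞⊞⊞⊞⊞⊞⊞

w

??⊞⊞⊞⊞∙??
??⊞⊞∙∙∙∙⊞
??⊞⊞∙∙∙∙⊞
??⊞⊞∙∙∙∙⊞
??∙∙⊚∙∙∙⊞
??⊞⊞⊞⊞⊞⊞⊞
??⊞⊞⊞⊞⊞⊞⊞
?????????
⊞⊞⊞⊞⊞⊞⊞⊞⊞

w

???⊞⊞⊞⊞∙?
???⊞⊞∙∙∙∙
??∙⊞⊞∙∙∙∙
??∙⊞⊞∙∙∙∙
??∙∙⊚∙∙∙∙
??∙⊞⊞⊞⊞⊞⊞
??∙⊞⊞⊞⊞⊞⊞
?????????
⊞⊞⊞⊞⊞⊞⊞⊞⊞

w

????⊞⊞⊞⊞∙
????⊞⊞∙∙∙
??∙∙⊞⊞∙∙∙
??∙∙⊞⊞∙∙∙
??∙∙⊚∙∙∙∙
??∙∙⊞⊞⊞⊞⊞
??∙∙⊞⊞⊞⊞⊞
?????????
⊞⊞⊞⊞⊞⊞⊞⊞⊞

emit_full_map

??∙⊞⊞⊞∙???
??⊞⊞⊞⊞∙???
??⊞⊞∙∙∙∙⊞⊞
∙∙⊞⊞∙∙∙∙⊞⊞
∙∙⊞⊞∙∙∙∙⊞⊞
∙∙⊚∙∙∙∙∙⊞⊞
∙∙⊞⊞⊞⊞⊞⊞⊞⊞
∙∙⊞⊞⊞⊞⊞⊞⊞⊞
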